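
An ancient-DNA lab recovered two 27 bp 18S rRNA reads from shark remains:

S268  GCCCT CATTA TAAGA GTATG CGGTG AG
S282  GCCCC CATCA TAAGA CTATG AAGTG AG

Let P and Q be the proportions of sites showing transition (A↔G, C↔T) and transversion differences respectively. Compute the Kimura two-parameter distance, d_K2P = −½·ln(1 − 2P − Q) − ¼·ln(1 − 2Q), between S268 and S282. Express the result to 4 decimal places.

Differing sites — 5:T/C (Ti); 9:T/C (Ti); 16:G/C (Tv); 21:C/A (Tv); 22:G/A (Ti).
Of the 5 differences, 3 transitions and 2 transversions over 27 sites: P = 3/27 = 0.111111, Q = 2/27 = 0.074074.
d = −0.5·ln(0.703704) − 0.25·ln(0.851852) = −0.5·(-0.351397) − 0.25·(-0.160342) = 0.2158.

0.2158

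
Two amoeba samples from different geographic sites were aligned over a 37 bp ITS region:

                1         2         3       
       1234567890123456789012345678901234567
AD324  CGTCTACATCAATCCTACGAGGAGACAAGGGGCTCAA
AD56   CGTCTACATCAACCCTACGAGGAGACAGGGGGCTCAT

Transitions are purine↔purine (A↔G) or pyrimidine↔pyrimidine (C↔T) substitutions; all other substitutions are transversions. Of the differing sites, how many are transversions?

1

Mismatches occur at site 13 (T→C, transition), site 28 (A→G, transition), site 37 (A→T, transversion).
Of the 3 differences, 2 transitions and 1 transversion, so the answer is 1.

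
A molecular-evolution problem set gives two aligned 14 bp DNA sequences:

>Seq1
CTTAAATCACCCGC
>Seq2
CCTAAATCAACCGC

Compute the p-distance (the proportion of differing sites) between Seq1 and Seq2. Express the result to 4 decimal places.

Mismatches occur at site 2 (T→C), site 10 (C→A).
There are 2 differences over 14 sites, so p = 2/14 = 0.1429.

0.1429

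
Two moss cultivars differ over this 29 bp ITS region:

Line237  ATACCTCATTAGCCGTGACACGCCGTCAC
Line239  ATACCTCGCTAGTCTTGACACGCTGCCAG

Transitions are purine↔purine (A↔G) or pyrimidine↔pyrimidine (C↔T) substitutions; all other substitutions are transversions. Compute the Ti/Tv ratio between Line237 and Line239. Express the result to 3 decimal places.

2.500

Differing sites — 8:A/G (Ti); 9:T/C (Ti); 13:C/T (Ti); 15:G/T (Tv); 24:C/T (Ti); 26:T/C (Ti); 29:C/G (Tv).
Of the 7 differences, 5 transitions and 2 transversions, so Ti/Tv = 5/2 = 2.500.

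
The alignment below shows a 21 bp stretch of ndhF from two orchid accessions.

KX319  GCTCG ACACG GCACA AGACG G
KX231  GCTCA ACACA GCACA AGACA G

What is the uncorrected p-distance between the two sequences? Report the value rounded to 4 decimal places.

0.1429

The sequences differ at positions 5 (G/A), 10 (G/A), 20 (G/A).
There are 3 differences over 21 sites, so p = 3/21 = 0.1429.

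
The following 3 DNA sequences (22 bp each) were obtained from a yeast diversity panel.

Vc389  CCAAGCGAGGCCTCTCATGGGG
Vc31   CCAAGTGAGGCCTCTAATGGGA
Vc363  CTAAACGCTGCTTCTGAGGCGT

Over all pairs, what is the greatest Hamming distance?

Pairwise Hamming distances:
  Vc389 vs Vc31: 3
  Vc389 vs Vc363: 9
  Vc31 vs Vc363: 10
The largest is 10, between Vc31 and Vc363.

10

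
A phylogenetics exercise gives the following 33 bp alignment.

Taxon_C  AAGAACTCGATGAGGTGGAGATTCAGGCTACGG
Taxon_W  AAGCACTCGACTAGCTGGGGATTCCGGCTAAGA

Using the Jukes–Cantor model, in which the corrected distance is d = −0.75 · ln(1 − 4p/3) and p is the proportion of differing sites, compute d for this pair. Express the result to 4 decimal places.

0.2928

The sequences differ at positions 4 (A/C), 11 (T/C), 12 (G/T), 15 (G/C), 19 (A/G), 25 (A/C), 31 (C/A), 33 (G/A).
p = 8/33 = 0.242424.
d = −0.75 · ln(1 − (4/3)·0.242424) = −0.75 · ln(0.676768) = −0.75 · (-0.390427) = 0.2928.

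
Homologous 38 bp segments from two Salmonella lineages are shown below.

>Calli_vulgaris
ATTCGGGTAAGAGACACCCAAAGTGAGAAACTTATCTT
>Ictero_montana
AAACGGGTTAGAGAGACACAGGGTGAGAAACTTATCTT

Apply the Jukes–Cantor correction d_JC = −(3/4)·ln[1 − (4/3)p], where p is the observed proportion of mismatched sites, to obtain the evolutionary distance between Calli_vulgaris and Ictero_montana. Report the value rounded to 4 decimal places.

Mismatches occur at site 2 (T↔A), site 3 (T↔A), site 9 (A↔T), site 15 (C↔G), site 18 (C↔A), site 21 (A↔G), site 22 (A↔G).
p = 7/38 = 0.184211.
d = −0.75 · ln(1 − (4/3)·0.184211) = −0.75 · ln(0.754385) = −0.75 · (-0.281852) = 0.2114.

0.2114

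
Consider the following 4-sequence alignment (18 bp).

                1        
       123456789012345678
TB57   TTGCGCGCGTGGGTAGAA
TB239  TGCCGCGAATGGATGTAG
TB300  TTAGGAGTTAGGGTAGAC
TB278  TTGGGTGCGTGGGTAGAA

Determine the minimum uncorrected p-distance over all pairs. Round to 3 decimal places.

Pairwise Hamming distances:
  TB57 vs TB239: 8
  TB57 vs TB300: 7
  TB57 vs TB278: 2
  TB239 vs TB300: 11
  TB239 vs TB278: 10
  TB300 vs TB278: 6
The smallest is 2 mismatches, between TB57 and TB278; p = 2/18 = 0.111.

0.111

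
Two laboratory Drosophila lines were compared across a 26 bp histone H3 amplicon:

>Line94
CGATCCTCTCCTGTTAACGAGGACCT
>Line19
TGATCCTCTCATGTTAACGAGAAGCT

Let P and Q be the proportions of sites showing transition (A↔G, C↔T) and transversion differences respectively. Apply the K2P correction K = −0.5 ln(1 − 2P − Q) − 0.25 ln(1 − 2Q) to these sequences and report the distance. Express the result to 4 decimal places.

0.1729

The sequences differ at positions 1 (C/T, transition), 11 (C/A, transversion), 22 (G/A, transition), 24 (C/G, transversion).
Of the 4 differences, 2 transitions and 2 transversions over 26 sites: P = 2/26 = 0.076923, Q = 2/26 = 0.076923.
d = −0.5·ln(0.769231) − 0.25·ln(0.846154) = −0.5·(-0.262364) − 0.25·(-0.167054) = 0.1729.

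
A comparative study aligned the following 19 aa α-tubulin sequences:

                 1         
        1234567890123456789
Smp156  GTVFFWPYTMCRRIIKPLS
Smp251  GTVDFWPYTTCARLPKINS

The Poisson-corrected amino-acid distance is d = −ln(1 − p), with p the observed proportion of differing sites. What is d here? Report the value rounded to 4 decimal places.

Differing sites — 4:F/D; 10:M/T; 12:R/A; 14:I/L; 15:I/P; 17:P/I; 18:L/N.
p = 7/19 = 0.368421.
d = −ln(1 − 0.368421) = −ln(0.631579) = 0.4595.

0.4595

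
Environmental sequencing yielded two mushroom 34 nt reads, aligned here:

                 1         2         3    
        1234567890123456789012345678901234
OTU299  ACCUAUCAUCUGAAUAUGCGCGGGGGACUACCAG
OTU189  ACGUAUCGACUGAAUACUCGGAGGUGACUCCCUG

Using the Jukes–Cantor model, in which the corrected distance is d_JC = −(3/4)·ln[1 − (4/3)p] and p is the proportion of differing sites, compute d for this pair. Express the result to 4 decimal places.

0.3734

Differing sites — 3:C/G; 8:A/G; 9:U/A; 17:U/C; 18:G/U; 21:C/G; 22:G/A; 25:G/U; 30:A/C; 33:A/U.
p = 10/34 = 0.294118.
d = −0.75 · ln(1 − (4/3)·0.294118) = −0.75 · ln(0.607843) = −0.75 · (-0.497839) = 0.3734.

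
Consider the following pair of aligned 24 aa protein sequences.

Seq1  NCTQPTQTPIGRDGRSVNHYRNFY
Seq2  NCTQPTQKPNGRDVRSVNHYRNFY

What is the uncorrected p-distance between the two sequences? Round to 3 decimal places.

0.125

Differing sites — 8:T/K; 10:I/N; 14:G/V.
There are 3 differences over 24 sites, so p = 3/24 = 0.125.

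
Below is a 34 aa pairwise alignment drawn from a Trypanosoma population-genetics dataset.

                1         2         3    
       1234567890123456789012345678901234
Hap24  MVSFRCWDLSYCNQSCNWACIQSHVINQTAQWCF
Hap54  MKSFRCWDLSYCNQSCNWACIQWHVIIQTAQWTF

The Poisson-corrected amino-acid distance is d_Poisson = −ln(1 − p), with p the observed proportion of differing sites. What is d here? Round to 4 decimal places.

0.1252

Differing sites — 2:V/K; 23:S/W; 27:N/I; 33:C/T.
p = 4/34 = 0.117647.
d = −ln(1 − 0.117647) = −ln(0.882353) = 0.1252.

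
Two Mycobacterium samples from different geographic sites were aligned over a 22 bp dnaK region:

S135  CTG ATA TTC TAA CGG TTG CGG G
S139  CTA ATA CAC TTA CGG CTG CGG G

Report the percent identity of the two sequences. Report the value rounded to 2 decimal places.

77.27%

Differing sites — 3:G/A; 7:T/C; 8:T/A; 11:A/T; 16:T/C.
17 of the 22 sites match, so the percent identity is 17/22 × 100 = 77.27%.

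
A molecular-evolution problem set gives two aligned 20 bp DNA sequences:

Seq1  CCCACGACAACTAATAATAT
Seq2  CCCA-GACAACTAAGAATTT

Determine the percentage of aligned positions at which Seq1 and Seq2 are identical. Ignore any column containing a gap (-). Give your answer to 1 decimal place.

Excluding the 1 gap column leaves 19 comparable sites.
Differing sites — 15:T/G; 19:A/T.
17 of the 19 comparable sites match, so the percent identity is 17/19 × 100 = 89.5%.

89.5%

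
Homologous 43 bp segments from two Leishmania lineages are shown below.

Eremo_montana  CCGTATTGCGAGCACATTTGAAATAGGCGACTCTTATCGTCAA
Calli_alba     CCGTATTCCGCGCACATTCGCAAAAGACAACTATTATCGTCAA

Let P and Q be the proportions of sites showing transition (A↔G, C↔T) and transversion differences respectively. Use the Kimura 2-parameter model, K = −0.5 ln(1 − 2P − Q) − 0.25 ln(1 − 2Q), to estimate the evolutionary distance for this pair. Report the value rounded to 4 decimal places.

The sequences differ at positions 8 (G/C, transversion), 11 (A/C, transversion), 19 (T/C, transition), 21 (A/C, transversion), 24 (T/A, transversion), 27 (G/A, transition), 29 (G/A, transition), 33 (C/A, transversion).
Of the 8 differences, 3 transitions and 5 transversions over 43 sites: P = 3/43 = 0.069767, Q = 5/43 = 0.116279.
d = −0.5·ln(0.744187) − 0.25·ln(0.767442) = −0.5·(-0.295463) − 0.25·(-0.264692) = 0.2139.

0.2139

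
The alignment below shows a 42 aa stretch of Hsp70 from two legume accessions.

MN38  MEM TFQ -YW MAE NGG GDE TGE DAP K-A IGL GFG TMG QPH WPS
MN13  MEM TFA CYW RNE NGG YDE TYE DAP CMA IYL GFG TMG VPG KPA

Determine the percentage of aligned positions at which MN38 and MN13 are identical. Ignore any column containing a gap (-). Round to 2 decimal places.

Excluding the 2 gap columns leaves 40 comparable sites.
Differing sites — 6:Q/A; 10:M/R; 11:A/N; 16:G/Y; 20:G/Y; 25:K/C; 29:G/Y; 37:Q/V; 39:H/G; 40:W/K; 42:S/A.
29 of the 40 comparable sites match, so the percent identity is 29/40 × 100 = 72.50%.

72.50%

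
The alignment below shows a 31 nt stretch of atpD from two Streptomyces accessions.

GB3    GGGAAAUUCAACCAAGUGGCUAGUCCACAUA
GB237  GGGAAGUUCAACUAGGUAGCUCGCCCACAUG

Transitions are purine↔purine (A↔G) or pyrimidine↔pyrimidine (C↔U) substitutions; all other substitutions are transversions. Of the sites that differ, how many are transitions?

6

Differing sites — 6:A/G (Ti); 13:C/U (Ti); 15:A/G (Ti); 18:G/A (Ti); 22:A/C (Tv); 24:U/C (Ti); 31:A/G (Ti).
Of the 7 differences, 6 transitions and 1 transversion, so the answer is 6.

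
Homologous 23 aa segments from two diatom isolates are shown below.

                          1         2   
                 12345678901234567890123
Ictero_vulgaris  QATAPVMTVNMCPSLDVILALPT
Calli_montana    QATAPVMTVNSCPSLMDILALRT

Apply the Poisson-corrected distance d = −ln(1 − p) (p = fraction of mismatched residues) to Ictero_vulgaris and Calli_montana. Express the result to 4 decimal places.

0.1911

The sequences differ at positions 11 (M/S), 16 (D/M), 17 (V/D), 22 (P/R).
p = 4/23 = 0.173913.
d = −ln(1 − 0.173913) = −ln(0.826087) = 0.1911.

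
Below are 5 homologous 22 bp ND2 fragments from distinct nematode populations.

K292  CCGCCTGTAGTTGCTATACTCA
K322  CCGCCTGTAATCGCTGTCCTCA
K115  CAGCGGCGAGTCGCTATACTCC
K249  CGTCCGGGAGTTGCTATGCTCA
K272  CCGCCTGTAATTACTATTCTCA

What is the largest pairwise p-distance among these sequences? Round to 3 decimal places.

0.455

Pairwise Hamming distances:
  K292 vs K322: 4
  K292 vs K115: 7
  K292 vs K249: 5
  K292 vs K272: 3
  K322 vs K115: 9
  K322 vs K249: 8
  K322 vs K272: 4
  K115 vs K249: 7
  K115 vs K272: 10
  K249 vs K272: 7
The largest is 10 mismatches, between K115 and K272; p = 10/22 = 0.455.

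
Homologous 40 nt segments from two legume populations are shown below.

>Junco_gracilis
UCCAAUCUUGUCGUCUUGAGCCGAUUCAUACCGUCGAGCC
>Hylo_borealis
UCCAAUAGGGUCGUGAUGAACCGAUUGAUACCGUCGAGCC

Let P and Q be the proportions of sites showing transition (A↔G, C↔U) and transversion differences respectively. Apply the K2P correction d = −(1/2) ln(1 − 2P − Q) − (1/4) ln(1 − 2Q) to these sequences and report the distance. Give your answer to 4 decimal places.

0.2007

The sequences differ at positions 7 (C/A, transversion), 8 (U/G, transversion), 9 (U/G, transversion), 15 (C/G, transversion), 16 (U/A, transversion), 20 (G/A, transition), 27 (C/G, transversion).
Of the 7 differences, 1 transition and 6 transversions over 40 sites: P = 1/40 = 0.025000, Q = 6/40 = 0.150000.
d = −0.5·ln(0.800000) − 0.25·ln(0.700000) = −0.5·(-0.223144) − 0.25·(-0.356675) = 0.2007.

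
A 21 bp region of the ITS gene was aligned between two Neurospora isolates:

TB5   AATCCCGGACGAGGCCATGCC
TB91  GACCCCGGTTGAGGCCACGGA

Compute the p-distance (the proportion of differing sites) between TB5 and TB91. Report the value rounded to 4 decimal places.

0.3333

Mismatches occur at site 1 (A→G), site 3 (T→C), site 9 (A→T), site 10 (C→T), site 18 (T→C), site 20 (C→G), site 21 (C→A).
There are 7 differences over 21 sites, so p = 7/21 = 0.3333.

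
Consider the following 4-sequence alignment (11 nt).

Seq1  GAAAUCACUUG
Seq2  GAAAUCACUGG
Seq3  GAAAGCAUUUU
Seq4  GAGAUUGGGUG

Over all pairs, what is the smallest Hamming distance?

Pairwise Hamming distances:
  Seq1 vs Seq2: 1
  Seq1 vs Seq3: 3
  Seq1 vs Seq4: 5
  Seq2 vs Seq3: 4
  Seq2 vs Seq4: 6
  Seq3 vs Seq4: 7
The smallest is 1, between Seq1 and Seq2.

1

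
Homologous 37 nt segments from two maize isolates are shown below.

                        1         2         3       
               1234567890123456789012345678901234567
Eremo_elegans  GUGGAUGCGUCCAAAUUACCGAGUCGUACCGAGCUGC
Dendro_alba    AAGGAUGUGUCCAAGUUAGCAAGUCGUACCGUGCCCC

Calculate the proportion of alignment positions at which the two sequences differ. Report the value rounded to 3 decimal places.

0.243

Mismatches occur at site 1 (G↔A), site 2 (U↔A), site 8 (C↔U), site 15 (A↔G), site 19 (C↔G), site 21 (G↔A), site 32 (A↔U), site 35 (U↔C), site 36 (G↔C).
There are 9 differences over 37 sites, so p = 9/37 = 0.243.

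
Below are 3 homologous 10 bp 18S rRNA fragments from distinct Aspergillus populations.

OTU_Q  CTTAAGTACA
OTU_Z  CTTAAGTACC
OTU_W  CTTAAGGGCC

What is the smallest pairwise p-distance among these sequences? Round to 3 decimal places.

0.100

Pairwise Hamming distances:
  OTU_Q vs OTU_Z: 1
  OTU_Q vs OTU_W: 3
  OTU_Z vs OTU_W: 2
The smallest is 1 mismatch, between OTU_Q and OTU_Z; p = 1/10 = 0.100.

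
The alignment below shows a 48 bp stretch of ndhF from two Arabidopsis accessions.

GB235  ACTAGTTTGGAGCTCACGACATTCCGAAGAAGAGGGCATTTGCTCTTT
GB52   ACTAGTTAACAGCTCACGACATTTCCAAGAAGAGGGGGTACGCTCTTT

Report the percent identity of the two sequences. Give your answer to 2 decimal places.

Mismatches occur at site 8 (T/A), site 9 (G/A), site 10 (G/C), site 24 (C/T), site 26 (G/C), site 37 (C/G), site 38 (A/G), site 40 (T/A), site 41 (T/C).
39 of the 48 sites match, so the percent identity is 39/48 × 100 = 81.25%.

81.25%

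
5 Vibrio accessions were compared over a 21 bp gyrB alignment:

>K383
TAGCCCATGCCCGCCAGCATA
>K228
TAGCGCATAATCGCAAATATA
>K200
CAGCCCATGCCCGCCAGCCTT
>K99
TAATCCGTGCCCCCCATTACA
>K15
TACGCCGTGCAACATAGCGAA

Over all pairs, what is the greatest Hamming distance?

Pairwise Hamming distances:
  K383 vs K228: 7
  K383 vs K200: 3
  K383 vs K99: 7
  K383 vs K15: 10
  K228 vs K200: 10
  K228 vs K99: 11
  K228 vs K15: 15
  K200 vs K99: 10
  K200 vs K15: 12
  K99 vs K15: 10
The largest is 15, between K228 and K15.

15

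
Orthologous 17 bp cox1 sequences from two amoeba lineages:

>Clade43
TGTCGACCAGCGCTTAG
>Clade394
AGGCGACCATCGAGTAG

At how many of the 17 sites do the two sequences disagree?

Mismatches occur at site 1 (T→A), site 3 (T→G), site 10 (G→T), site 13 (C→A), site 14 (T→G).
That gives 5 mismatches out of 17 aligned sites, so the Hamming distance is 5.

5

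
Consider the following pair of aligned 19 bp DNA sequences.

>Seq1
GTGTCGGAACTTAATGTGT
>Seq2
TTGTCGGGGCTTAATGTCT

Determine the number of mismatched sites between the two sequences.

4

Differing sites — 1:G/T; 8:A/G; 9:A/G; 18:G/C.
That gives 4 mismatches out of 19 aligned sites, so the Hamming distance is 4.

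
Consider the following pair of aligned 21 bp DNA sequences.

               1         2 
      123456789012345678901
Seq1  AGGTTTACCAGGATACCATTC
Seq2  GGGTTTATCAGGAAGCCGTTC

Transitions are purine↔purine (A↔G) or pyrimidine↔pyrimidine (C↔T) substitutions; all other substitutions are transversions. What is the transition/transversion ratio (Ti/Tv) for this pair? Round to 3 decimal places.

Mismatches occur at site 1 (A↔G, transition), site 8 (C↔T, transition), site 14 (T↔A, transversion), site 15 (A↔G, transition), site 18 (A↔G, transition).
Of the 5 differences, 4 transitions and 1 transversion, so Ti/Tv = 4/1 = 4.000.

4.000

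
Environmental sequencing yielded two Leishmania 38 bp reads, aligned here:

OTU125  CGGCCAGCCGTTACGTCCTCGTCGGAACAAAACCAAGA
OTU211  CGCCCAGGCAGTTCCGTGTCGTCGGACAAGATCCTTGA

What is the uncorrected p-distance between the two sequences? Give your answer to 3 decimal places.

Mismatches occur at site 3 (G→C), site 8 (C→G), site 10 (G→A), site 11 (T→G), site 13 (A→T), site 15 (G→C), site 16 (T→G), site 17 (C→T), site 18 (C→G), site 27 (A→C), site 28 (C→A), site 30 (A→G), site 32 (A→T), site 35 (A→T), site 36 (A→T).
There are 15 differences over 38 sites, so p = 15/38 = 0.395.

0.395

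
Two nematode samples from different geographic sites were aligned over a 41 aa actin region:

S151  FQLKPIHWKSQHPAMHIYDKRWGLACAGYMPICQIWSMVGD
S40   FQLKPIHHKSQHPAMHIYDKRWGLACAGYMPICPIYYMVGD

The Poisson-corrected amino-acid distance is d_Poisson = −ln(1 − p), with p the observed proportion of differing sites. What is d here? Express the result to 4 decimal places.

Mismatches occur at site 8 (W/H), site 34 (Q/P), site 36 (W/Y), site 37 (S/Y).
p = 4/41 = 0.097561.
d = −ln(1 − 0.097561) = −ln(0.902439) = 0.1027.

0.1027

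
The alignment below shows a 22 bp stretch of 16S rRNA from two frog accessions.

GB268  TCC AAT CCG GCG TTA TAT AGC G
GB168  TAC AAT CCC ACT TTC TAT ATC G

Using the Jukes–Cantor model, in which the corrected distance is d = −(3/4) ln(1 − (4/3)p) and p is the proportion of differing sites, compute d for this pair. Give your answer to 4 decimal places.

Mismatches occur at site 2 (C→A), site 9 (G→C), site 10 (G→A), site 12 (G→T), site 15 (A→C), site 20 (G→T).
p = 6/22 = 0.272727.
d = −0.75 · ln(1 − (4/3)·0.272727) = −0.75 · ln(0.636364) = −0.75 · (-0.451985) = 0.3390.

0.3390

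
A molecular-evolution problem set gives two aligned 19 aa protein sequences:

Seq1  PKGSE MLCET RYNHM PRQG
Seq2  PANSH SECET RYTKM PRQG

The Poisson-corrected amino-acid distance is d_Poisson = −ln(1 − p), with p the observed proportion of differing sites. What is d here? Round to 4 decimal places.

0.4595

Mismatches occur at site 2 (K/A), site 3 (G/N), site 5 (E/H), site 6 (M/S), site 7 (L/E), site 13 (N/T), site 14 (H/K).
p = 7/19 = 0.368421.
d = −ln(1 − 0.368421) = −ln(0.631579) = 0.4595.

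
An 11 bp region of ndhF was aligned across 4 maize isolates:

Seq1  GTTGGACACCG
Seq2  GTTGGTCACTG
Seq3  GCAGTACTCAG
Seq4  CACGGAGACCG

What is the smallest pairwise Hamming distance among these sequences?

Pairwise Hamming distances:
  Seq1 vs Seq2: 2
  Seq1 vs Seq3: 5
  Seq1 vs Seq4: 4
  Seq2 vs Seq3: 6
  Seq2 vs Seq4: 6
  Seq3 vs Seq4: 7
The smallest is 2, between Seq1 and Seq2.

2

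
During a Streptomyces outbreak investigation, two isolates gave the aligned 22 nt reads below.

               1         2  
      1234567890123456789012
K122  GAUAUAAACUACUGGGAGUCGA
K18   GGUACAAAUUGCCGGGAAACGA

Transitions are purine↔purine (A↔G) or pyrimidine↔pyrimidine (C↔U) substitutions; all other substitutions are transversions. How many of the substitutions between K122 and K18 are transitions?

Differing sites — 2:A/G (Ti); 5:U/C (Ti); 9:C/U (Ti); 11:A/G (Ti); 13:U/C (Ti); 18:G/A (Ti); 19:U/A (Tv).
Of the 7 differences, 6 transitions and 1 transversion, so the answer is 6.

6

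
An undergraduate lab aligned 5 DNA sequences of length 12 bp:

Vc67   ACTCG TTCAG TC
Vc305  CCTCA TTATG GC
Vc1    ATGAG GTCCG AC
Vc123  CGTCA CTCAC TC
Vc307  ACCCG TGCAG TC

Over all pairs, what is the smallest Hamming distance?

2

Pairwise Hamming distances:
  Vc67 vs Vc305: 5
  Vc67 vs Vc1: 6
  Vc67 vs Vc123: 5
  Vc67 vs Vc307: 2
  Vc305 vs Vc1: 9
  Vc305 vs Vc123: 6
  Vc305 vs Vc307: 7
  Vc1 vs Vc123: 9
  Vc1 vs Vc307: 7
  Vc123 vs Vc307: 7
The smallest is 2, between Vc67 and Vc307.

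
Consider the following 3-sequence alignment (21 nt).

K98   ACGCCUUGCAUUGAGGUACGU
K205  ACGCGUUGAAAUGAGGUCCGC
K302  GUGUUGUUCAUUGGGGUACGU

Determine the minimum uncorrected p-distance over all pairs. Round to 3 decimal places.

0.238

Pairwise Hamming distances:
  K98 vs K205: 5
  K98 vs K302: 7
  K205 vs K302: 11
The smallest is 5 mismatches, between K98 and K205; p = 5/21 = 0.238.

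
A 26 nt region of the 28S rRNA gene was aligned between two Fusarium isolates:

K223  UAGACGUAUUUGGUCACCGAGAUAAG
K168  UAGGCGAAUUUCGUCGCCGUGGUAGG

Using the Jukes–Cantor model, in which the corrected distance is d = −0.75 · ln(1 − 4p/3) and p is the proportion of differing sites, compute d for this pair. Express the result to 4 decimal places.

Mismatches occur at site 4 (A→G), site 7 (U→A), site 12 (G→C), site 16 (A→G), site 20 (A→U), site 22 (A→G), site 25 (A→G).
p = 7/26 = 0.269231.
d = −0.75 · ln(1 − (4/3)·0.269231) = −0.75 · ln(0.641025) = −0.75 · (-0.444687) = 0.3335.

0.3335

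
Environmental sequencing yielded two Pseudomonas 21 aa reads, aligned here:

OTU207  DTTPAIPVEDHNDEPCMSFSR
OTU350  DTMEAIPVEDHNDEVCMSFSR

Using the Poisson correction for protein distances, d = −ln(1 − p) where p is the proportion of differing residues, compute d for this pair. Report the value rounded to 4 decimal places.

0.1542

Differing sites — 3:T/M; 4:P/E; 15:P/V.
p = 3/21 = 0.142857.
d = −ln(1 − 0.142857) = −ln(0.857143) = 0.1542.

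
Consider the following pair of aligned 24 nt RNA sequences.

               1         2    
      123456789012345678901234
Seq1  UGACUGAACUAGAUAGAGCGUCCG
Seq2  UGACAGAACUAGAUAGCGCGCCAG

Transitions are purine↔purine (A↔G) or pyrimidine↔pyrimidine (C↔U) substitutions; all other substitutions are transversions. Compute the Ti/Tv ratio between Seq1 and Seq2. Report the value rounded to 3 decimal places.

Mismatches occur at site 5 (U/A, transversion), site 17 (A/C, transversion), site 21 (U/C, transition), site 23 (C/A, transversion).
Of the 4 differences, 1 transition and 3 transversions, so Ti/Tv = 1/3 = 0.333.

0.333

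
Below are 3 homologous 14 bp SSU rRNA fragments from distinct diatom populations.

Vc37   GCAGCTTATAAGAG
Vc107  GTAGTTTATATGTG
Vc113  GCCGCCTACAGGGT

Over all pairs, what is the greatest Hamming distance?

Pairwise Hamming distances:
  Vc37 vs Vc107: 4
  Vc37 vs Vc113: 6
  Vc107 vs Vc113: 8
The largest is 8, between Vc107 and Vc113.

8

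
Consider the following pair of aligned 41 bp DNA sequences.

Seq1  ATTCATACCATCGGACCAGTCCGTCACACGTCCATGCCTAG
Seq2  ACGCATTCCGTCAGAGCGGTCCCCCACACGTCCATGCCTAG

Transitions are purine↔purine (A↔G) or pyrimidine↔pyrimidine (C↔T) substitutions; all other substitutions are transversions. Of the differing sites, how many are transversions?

The sequences differ at positions 2 (T/C, transition), 3 (T/G, transversion), 7 (A/T, transversion), 10 (A/G, transition), 13 (G/A, transition), 16 (C/G, transversion), 18 (A/G, transition), 23 (G/C, transversion), 24 (T/C, transition).
Of the 9 differences, 5 transitions and 4 transversions, so the answer is 4.

4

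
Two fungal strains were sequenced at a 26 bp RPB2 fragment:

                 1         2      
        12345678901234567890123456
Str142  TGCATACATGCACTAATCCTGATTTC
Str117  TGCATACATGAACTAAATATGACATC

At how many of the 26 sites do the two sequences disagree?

6

Differing sites — 11:C/A; 17:T/A; 18:C/T; 19:C/A; 23:T/C; 24:T/A.
That gives 6 mismatches out of 26 aligned sites, so the Hamming distance is 6.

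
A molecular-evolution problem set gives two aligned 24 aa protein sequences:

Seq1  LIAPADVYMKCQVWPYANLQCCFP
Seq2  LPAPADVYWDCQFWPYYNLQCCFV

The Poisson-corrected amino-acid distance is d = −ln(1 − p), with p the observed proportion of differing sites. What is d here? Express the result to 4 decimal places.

0.2877

The sequences differ at positions 2 (I/P), 9 (M/W), 10 (K/D), 13 (V/F), 17 (A/Y), 24 (P/V).
p = 6/24 = 0.250000.
d = −ln(1 − 0.250000) = −ln(0.750000) = 0.2877.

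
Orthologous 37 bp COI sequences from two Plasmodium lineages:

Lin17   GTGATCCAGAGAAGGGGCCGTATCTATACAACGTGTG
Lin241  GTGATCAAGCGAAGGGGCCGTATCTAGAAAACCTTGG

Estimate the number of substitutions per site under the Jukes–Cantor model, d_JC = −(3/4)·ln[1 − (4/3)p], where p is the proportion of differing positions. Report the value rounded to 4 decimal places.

Differing sites — 7:C/A; 10:A/C; 27:T/G; 29:C/A; 33:G/C; 35:G/T; 36:T/G.
p = 7/37 = 0.189189.
d = −0.75 · ln(1 − (4/3)·0.189189) = −0.75 · ln(0.747748) = −0.75 · (-0.290689) = 0.2180.

0.2180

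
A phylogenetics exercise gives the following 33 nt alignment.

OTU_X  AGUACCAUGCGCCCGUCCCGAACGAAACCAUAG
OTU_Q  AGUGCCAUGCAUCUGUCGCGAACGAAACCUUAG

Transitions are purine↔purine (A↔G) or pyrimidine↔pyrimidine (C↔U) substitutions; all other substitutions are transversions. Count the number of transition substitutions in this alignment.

4

Differing sites — 4:A/G (Ti); 11:G/A (Ti); 12:C/U (Ti); 14:C/U (Ti); 18:C/G (Tv); 30:A/U (Tv).
Of the 6 differences, 4 transitions and 2 transversions, so the answer is 4.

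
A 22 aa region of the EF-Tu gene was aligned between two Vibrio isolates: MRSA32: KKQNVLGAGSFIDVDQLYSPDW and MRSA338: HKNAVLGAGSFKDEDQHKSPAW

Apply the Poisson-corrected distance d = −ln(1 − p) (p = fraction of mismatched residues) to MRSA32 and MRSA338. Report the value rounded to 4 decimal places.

Differing sites — 1:K/H; 3:Q/N; 4:N/A; 12:I/K; 14:V/E; 17:L/H; 18:Y/K; 21:D/A.
p = 8/22 = 0.363636.
d = −ln(1 − 0.363636) = −ln(0.636364) = 0.4520.

0.4520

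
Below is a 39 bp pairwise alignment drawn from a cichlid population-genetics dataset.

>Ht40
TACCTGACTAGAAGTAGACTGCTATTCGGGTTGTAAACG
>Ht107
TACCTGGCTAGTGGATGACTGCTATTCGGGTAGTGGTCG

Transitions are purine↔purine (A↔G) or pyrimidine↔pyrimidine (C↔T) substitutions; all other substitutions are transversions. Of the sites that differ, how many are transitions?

Differing sites — 7:A/G (Ti); 12:A/T (Tv); 13:A/G (Ti); 15:T/A (Tv); 16:A/T (Tv); 32:T/A (Tv); 35:A/G (Ti); 36:A/G (Ti); 37:A/T (Tv).
Of the 9 differences, 4 transitions and 5 transversions, so the answer is 4.

4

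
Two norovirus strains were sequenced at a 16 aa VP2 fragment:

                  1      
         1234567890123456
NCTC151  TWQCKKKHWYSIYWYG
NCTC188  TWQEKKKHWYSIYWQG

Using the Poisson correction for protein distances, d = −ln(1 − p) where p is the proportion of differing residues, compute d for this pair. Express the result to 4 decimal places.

0.1335

Mismatches occur at site 4 (C/E), site 15 (Y/Q).
p = 2/16 = 0.125000.
d = −ln(1 − 0.125000) = −ln(0.875000) = 0.1335.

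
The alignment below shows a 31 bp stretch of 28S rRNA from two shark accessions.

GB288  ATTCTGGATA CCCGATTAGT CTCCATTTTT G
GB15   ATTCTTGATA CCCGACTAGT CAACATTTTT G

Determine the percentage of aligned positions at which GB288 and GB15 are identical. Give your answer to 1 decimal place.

The sequences differ at positions 6 (G/T), 16 (T/C), 22 (T/A), 23 (C/A).
27 of the 31 sites match, so the percent identity is 27/31 × 100 = 87.1%.

87.1%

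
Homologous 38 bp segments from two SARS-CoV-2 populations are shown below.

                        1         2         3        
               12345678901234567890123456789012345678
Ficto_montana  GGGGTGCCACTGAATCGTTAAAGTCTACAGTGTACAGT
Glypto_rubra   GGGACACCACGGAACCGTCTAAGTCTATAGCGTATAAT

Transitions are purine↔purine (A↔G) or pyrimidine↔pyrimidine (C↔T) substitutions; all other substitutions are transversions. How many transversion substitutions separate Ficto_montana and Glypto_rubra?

2

Differing sites — 4:G/A (Ti); 5:T/C (Ti); 6:G/A (Ti); 11:T/G (Tv); 15:T/C (Ti); 19:T/C (Ti); 20:A/T (Tv); 28:C/T (Ti); 31:T/C (Ti); 35:C/T (Ti); 37:G/A (Ti).
Of the 11 differences, 9 transitions and 2 transversions, so the answer is 2.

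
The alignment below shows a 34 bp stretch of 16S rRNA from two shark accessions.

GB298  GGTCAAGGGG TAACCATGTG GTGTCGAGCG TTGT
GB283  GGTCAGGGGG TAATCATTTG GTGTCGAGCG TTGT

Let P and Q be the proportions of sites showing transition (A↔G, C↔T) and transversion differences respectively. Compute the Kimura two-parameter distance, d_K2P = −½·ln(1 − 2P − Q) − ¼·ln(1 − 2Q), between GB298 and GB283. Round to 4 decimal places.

Mismatches occur at site 6 (A→G, transition), site 14 (C→T, transition), site 18 (G→T, transversion).
Of the 3 differences, 2 transitions and 1 transversion over 34 sites: P = 2/34 = 0.058824, Q = 1/34 = 0.029412.
d = −0.5·ln(0.852940) − 0.25·ln(0.941176) = −0.5·(-0.159066) − 0.25·(-0.060625) = 0.0947.

0.0947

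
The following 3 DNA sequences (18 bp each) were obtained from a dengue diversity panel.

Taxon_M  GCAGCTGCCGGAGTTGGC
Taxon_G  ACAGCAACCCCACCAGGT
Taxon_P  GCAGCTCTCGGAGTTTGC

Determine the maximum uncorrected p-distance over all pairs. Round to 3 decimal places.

Pairwise Hamming distances:
  Taxon_M vs Taxon_G: 9
  Taxon_M vs Taxon_P: 3
  Taxon_G vs Taxon_P: 11
The largest is 11 mismatches, between Taxon_G and Taxon_P; p = 11/18 = 0.611.

0.611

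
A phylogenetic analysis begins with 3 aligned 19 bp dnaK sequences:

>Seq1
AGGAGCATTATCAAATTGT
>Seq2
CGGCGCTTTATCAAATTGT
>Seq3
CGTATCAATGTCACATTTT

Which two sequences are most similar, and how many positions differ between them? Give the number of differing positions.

3

Pairwise Hamming distances:
  Seq1 vs Seq2: 3
  Seq1 vs Seq3: 7
  Seq2 vs Seq3: 8
The smallest is 3, between Seq1 and Seq2.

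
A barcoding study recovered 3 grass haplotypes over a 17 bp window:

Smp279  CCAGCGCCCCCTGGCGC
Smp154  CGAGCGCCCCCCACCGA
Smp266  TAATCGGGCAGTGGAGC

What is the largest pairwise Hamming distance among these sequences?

Pairwise Hamming distances:
  Smp279 vs Smp154: 5
  Smp279 vs Smp266: 8
  Smp154 vs Smp266: 12
The largest is 12, between Smp154 and Smp266.

12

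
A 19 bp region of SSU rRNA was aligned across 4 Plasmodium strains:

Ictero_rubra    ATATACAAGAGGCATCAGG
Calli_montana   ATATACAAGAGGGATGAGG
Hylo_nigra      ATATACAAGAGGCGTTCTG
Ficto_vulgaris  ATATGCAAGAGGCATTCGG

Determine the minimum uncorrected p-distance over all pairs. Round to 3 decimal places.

Pairwise Hamming distances:
  Ictero_rubra vs Calli_montana: 2
  Ictero_rubra vs Hylo_nigra: 4
  Ictero_rubra vs Ficto_vulgaris: 3
  Calli_montana vs Hylo_nigra: 5
  Calli_montana vs Ficto_vulgaris: 4
  Hylo_nigra vs Ficto_vulgaris: 3
The smallest is 2 mismatches, between Ictero_rubra and Calli_montana; p = 2/19 = 0.105.

0.105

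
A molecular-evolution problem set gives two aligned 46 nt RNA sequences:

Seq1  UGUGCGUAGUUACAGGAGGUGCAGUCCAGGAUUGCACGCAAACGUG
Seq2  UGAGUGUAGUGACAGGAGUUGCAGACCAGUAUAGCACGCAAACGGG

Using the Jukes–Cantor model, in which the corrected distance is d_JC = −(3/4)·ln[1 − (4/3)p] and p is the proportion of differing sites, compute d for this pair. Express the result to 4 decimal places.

Mismatches occur at site 3 (U→A), site 5 (C→U), site 11 (U→G), site 19 (G→U), site 25 (U→A), site 30 (G→U), site 33 (U→A), site 45 (U→G).
p = 8/46 = 0.173913.
d = −0.75 · ln(1 − (4/3)·0.173913) = −0.75 · ln(0.768116) = −0.75 · (-0.263815) = 0.1979.

0.1979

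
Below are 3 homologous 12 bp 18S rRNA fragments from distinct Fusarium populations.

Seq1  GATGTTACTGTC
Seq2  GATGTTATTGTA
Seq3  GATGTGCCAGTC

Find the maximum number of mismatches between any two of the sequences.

Pairwise Hamming distances:
  Seq1 vs Seq2: 2
  Seq1 vs Seq3: 3
  Seq2 vs Seq3: 5
The largest is 5, between Seq2 and Seq3.

5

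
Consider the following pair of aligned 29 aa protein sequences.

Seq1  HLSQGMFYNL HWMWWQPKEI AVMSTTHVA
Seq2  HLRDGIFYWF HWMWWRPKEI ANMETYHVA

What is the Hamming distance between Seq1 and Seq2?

9

Mismatches occur at site 3 (S/R), site 4 (Q/D), site 6 (M/I), site 9 (N/W), site 10 (L/F), site 16 (Q/R), site 22 (V/N), site 24 (S/E), site 26 (T/Y).
That gives 9 mismatches out of 29 aligned sites, so the Hamming distance is 9.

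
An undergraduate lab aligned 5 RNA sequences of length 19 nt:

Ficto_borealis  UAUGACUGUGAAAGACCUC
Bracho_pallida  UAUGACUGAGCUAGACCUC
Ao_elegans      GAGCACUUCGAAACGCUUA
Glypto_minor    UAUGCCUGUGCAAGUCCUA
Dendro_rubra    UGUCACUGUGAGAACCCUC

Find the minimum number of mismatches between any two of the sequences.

3

Pairwise Hamming distances:
  Ficto_borealis vs Bracho_pallida: 3
  Ficto_borealis vs Ao_elegans: 9
  Ficto_borealis vs Glypto_minor: 4
  Ficto_borealis vs Dendro_rubra: 5
  Bracho_pallida vs Ao_elegans: 11
  Bracho_pallida vs Glypto_minor: 5
  Bracho_pallida vs Dendro_rubra: 7
  Ao_elegans vs Glypto_minor: 10
  Ao_elegans vs Dendro_rubra: 10
  Glypto_minor vs Dendro_rubra: 8
The smallest is 3, between Ficto_borealis and Bracho_pallida.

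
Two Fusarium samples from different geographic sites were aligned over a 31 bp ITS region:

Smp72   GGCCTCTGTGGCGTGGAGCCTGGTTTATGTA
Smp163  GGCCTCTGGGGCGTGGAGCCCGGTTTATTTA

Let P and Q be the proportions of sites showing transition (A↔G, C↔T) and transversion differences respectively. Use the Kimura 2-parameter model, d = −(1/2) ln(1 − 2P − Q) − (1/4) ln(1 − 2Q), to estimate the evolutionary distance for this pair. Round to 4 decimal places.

0.1036

Mismatches occur at site 9 (T/G, transversion), site 21 (T/C, transition), site 29 (G/T, transversion).
Of the 3 differences, 1 transition and 2 transversions over 31 sites: P = 1/31 = 0.032258, Q = 2/31 = 0.064516.
d = −0.5·ln(0.870968) − 0.25·ln(0.870968) = −0.5·(-0.138150) − 0.25·(-0.138150) = 0.1036.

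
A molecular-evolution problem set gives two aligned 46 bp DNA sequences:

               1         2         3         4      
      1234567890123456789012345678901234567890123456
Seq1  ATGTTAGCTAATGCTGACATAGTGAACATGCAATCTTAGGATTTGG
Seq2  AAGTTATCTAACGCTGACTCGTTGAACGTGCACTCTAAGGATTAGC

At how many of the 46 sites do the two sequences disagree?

12

Mismatches occur at site 2 (T→A), site 7 (G→T), site 12 (T→C), site 19 (A→T), site 20 (T→C), site 21 (A→G), site 22 (G→T), site 28 (A→G), site 33 (A→C), site 37 (T→A), site 44 (T→A), site 46 (G→C).
That gives 12 mismatches out of 46 aligned sites, so the Hamming distance is 12.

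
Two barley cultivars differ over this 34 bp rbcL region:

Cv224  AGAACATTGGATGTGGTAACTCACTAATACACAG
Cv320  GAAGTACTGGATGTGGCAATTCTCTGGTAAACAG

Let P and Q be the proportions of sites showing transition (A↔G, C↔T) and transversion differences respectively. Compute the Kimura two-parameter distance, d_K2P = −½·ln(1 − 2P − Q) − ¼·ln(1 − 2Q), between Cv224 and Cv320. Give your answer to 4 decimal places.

0.4749

The sequences differ at positions 1 (A/G, transition), 2 (G/A, transition), 4 (A/G, transition), 5 (C/T, transition), 7 (T/C, transition), 17 (T/C, transition), 20 (C/T, transition), 23 (A/T, transversion), 26 (A/G, transition), 27 (A/G, transition), 30 (C/A, transversion).
Of the 11 differences, 9 transitions and 2 transversions over 34 sites: P = 9/34 = 0.264706, Q = 2/34 = 0.058824.
d = −0.5·ln(0.411764) − 0.25·ln(0.882352) = −0.5·(-0.887305) − 0.25·(-0.125164) = 0.4749.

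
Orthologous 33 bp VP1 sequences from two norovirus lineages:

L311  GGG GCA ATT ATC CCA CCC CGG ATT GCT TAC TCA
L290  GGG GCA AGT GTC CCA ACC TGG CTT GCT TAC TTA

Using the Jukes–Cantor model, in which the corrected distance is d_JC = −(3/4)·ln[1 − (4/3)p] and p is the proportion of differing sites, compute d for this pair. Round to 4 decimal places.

Differing sites — 8:T/G; 10:A/G; 16:C/A; 19:C/T; 22:A/C; 32:C/T.
p = 6/33 = 0.181818.
d = −0.75 · ln(1 − (4/3)·0.181818) = −0.75 · ln(0.757576) = −0.75 · (-0.277631) = 0.2082.

0.2082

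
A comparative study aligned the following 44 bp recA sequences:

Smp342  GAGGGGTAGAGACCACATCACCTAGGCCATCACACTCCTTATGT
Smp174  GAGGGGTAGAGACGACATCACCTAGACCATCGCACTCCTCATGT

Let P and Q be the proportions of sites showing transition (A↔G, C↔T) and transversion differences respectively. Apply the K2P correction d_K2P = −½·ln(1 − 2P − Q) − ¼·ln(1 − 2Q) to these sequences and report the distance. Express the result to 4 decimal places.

0.0983

Differing sites — 14:C/G (Tv); 26:G/A (Ti); 32:A/G (Ti); 40:T/C (Ti).
Of the 4 differences, 3 transitions and 1 transversion over 44 sites: P = 3/44 = 0.068182, Q = 1/44 = 0.022727.
d = −0.5·ln(0.840909) − 0.25·ln(0.954546) = −0.5·(-0.173272) − 0.25·(-0.046519) = 0.0983.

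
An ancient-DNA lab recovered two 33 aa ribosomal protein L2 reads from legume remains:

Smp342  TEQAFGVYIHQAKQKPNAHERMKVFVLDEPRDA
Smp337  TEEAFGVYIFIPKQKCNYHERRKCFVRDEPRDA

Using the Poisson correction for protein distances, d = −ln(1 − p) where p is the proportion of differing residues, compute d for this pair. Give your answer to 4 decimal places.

0.3185

Differing sites — 3:Q/E; 10:H/F; 11:Q/I; 12:A/P; 16:P/C; 18:A/Y; 22:M/R; 24:V/C; 27:L/R.
p = 9/33 = 0.272727.
d = −ln(1 − 0.272727) = −ln(0.727273) = 0.3185.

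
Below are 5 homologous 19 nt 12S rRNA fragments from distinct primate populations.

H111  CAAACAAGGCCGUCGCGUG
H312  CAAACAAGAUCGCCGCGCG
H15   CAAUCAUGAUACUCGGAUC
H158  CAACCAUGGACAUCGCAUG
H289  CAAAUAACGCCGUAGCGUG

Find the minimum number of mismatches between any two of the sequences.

Pairwise Hamming distances:
  H111 vs H312: 4
  H111 vs H15: 9
  H111 vs H158: 5
  H111 vs H289: 3
  H312 vs H15: 9
  H312 vs H158: 8
  H312 vs H289: 7
  H15 vs H158: 7
  H15 vs H289: 12
  H158 vs H289: 8
The smallest is 3, between H111 and H289.

3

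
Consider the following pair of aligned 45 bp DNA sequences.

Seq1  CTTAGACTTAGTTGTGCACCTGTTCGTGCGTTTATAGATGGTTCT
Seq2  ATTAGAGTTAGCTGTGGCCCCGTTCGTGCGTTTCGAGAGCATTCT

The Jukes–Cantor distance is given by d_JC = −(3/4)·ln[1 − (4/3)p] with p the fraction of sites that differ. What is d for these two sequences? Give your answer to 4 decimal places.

0.2958

Mismatches occur at site 1 (C↔A), site 7 (C↔G), site 12 (T↔C), site 17 (C↔G), site 18 (A↔C), site 21 (T↔C), site 34 (A↔C), site 35 (T↔G), site 39 (T↔G), site 40 (G↔C), site 41 (G↔A).
p = 11/45 = 0.244444.
d = −0.75 · ln(1 − (4/3)·0.244444) = −0.75 · ln(0.674075) = −0.75 · (-0.394414) = 0.2958.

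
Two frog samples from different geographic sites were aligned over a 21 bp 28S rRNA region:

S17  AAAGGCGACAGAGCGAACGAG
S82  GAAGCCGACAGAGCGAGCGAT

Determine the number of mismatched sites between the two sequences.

Differing sites — 1:A/G; 5:G/C; 17:A/G; 21:G/T.
That gives 4 mismatches out of 21 aligned sites, so the Hamming distance is 4.

4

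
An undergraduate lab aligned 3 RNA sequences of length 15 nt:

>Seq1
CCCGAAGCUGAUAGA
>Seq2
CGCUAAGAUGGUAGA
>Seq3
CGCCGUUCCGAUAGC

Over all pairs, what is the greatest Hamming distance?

Pairwise Hamming distances:
  Seq1 vs Seq2: 4
  Seq1 vs Seq3: 7
  Seq2 vs Seq3: 8
The largest is 8, between Seq2 and Seq3.

8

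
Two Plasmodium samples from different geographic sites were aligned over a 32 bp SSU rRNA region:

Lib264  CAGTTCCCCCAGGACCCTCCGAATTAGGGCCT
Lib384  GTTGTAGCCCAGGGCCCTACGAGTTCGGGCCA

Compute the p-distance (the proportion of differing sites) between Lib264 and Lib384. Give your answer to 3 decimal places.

Differing sites — 1:C/G; 2:A/T; 3:G/T; 4:T/G; 6:C/A; 7:C/G; 14:A/G; 19:C/A; 23:A/G; 26:A/C; 32:T/A.
There are 11 differences over 32 sites, so p = 11/32 = 0.344.

0.344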